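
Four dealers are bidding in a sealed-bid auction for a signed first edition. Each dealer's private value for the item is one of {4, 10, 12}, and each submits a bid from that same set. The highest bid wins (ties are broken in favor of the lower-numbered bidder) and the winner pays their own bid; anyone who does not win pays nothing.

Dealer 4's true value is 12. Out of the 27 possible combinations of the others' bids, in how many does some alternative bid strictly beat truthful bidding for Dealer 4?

1

Others bid (4, 4, 4): truth gives 0; bid 10 gives 2 > 0. Violating.
Others bid (4, 4, 10): truth gives 0; no alternative beats it.
Others bid (4, 4, 12): truth gives 0; no alternative beats it.
(Checking all 27 profiles: 1 has a profitable deviation, 26 do not.)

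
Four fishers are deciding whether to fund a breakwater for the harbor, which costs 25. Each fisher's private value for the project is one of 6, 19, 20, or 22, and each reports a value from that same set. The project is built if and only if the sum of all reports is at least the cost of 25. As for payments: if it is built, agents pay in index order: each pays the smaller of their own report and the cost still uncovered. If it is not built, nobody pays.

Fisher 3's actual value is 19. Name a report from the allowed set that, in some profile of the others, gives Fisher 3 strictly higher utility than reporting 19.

Suppose Fisher 1 reports 6, Fisher 2 reports 6 and Fisher 4 reports 19.
Report 19: project built, pays 13, utility 19 - 13 = 6.
Report 6: project built, pays 6, utility 19 - 6 = 13.
So reporting 6 beats truth here (13 > 6).

6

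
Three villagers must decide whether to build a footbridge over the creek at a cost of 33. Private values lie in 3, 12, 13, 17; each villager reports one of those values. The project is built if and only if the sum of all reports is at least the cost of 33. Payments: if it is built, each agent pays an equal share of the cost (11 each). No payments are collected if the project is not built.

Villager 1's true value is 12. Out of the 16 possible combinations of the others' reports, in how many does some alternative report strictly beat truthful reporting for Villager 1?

4

Others report (3, 13): truth gives 0; report 17 gives 1 > 0. Violating.
Others report (3, 17): truth gives 0; report 13 gives 1 > 0. Violating.
Others report (13, 3): truth gives 0; report 17 gives 1 > 0. Violating.
Others report (17, 3): truth gives 0; report 13 gives 1 > 0. Violating.
Others report (3, 3): truth gives 0; no alternative beats it.
Others report (3, 12): truth gives 0; no alternative beats it.
(Checking all 16 profiles: 4 have a profitable deviation, 12 do not.)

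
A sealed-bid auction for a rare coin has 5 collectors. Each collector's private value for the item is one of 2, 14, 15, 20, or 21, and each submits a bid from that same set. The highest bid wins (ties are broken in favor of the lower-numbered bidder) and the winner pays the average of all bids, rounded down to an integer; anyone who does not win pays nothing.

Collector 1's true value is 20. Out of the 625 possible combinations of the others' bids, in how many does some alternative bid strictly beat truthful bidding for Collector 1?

435

Others bid (2, 2, 2, 2): truth gives 15; bid 2 gives 18 > 15. Violating.
Others bid (2, 2, 2, 14): truth gives 12; bid 14 gives 14 > 12. Violating.
Others bid (2, 2, 2, 15): truth gives 12; bid 15 gives 13 > 12. Violating.
Others bid (2, 2, 2, 21): truth gives 0; bid 21 gives 11 > 0. Violating.
Others bid (2, 2, 2, 20): truth gives 11; no alternative beats it.
Others bid (2, 2, 14, 20): truth gives 9; no alternative beats it.
(Checking all 625 profiles: 435 have a profitable deviation, 190 do not.)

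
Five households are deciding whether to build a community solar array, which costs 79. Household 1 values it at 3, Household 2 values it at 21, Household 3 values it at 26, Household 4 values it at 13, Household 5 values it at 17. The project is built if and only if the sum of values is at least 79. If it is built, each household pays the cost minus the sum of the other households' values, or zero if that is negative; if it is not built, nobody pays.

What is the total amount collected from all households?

75

Total value 80 ≥ cost 79, so it is built.
Household 1: others sum to 77; max(0, 79 - 77) = 2.
Household 2: others sum to 59; max(0, 79 - 59) = 20.
Household 3: others sum to 54; max(0, 79 - 54) = 25.
Household 4: others sum to 67; max(0, 79 - 67) = 12.
Household 5: others sum to 63; max(0, 79 - 63) = 16.
Total collected = 2 + 20 + 25 + 12 + 16 = 75.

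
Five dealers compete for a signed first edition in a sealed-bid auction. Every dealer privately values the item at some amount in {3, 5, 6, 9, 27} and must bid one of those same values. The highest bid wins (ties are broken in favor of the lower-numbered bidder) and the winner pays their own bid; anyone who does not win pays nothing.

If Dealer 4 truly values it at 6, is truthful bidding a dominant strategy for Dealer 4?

Consider the case where Dealer 1 bids 3, Dealer 2 bids 3, Dealer 3 bids 3 and Dealer 5 bids 3.
Truthful bid 6: wins, pays 6, utility 6 - 6 = 0.
Bid 5 instead: wins, pays 5, utility 6 - 5 = 1.
Since 1 > 0, bidding 5 is strictly better here, so truthful bidding is not dominant.

No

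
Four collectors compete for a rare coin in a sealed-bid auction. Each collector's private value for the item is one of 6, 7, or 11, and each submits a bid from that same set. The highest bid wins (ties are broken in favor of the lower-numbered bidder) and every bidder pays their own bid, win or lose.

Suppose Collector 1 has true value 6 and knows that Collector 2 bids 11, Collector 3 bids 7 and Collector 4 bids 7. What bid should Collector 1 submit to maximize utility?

11

Bid 6: loses but pays 6, utility -6.
Bid 7: loses but pays 7, utility -7.
Bid 11: wins, pays 11, utility 6 - 11 = -5.
The best choice is 11 with utility -5.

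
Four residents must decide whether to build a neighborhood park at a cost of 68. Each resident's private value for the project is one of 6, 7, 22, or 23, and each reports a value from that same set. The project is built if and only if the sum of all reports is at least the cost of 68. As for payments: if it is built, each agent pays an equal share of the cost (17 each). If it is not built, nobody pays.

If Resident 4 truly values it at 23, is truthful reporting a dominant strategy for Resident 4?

Check each profile of the others' reports and compare truth against every alternative report.
Others report (6, 22, 22): truth gives 6, best alternative gives 6.
Others report (6, 22, 23): truth gives 6, best alternative gives 6.
Others report (6, 23, 22): truth gives 6, best alternative gives 6.
Others report (6, 23, 23): truth gives 6, best alternative gives 6.
Others report (7, 22, 22): truth gives 6, best alternative gives 6.
Others report (7, 22, 23): truth gives 6, best alternative gives 6.
(Remaining 58 profiles checked similarly; truth is weakly best in each.)
In every case the truthful report is at least as good as any alternative, so it is a dominant strategy.

Yes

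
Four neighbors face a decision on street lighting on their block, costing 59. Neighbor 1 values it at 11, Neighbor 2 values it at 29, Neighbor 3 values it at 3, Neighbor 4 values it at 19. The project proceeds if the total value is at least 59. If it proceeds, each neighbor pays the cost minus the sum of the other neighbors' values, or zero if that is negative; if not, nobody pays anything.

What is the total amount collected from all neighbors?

Total value 62 ≥ cost 59, so it is built.
Neighbor 1: others sum to 51; max(0, 59 - 51) = 8.
Neighbor 2: others sum to 33; max(0, 59 - 33) = 26.
Neighbor 3: others sum to 59; max(0, 59 - 59) = 0.
Neighbor 4: others sum to 43; max(0, 59 - 43) = 16.
Total collected = 8 + 26 + 0 + 16 = 50.

50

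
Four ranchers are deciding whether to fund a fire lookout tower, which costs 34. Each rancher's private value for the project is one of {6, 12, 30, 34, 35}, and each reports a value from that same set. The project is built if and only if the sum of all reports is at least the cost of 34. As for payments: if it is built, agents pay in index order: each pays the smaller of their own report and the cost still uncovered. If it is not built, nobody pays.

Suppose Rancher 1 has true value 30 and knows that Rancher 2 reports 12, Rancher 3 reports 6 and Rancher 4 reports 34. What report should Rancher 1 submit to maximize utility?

6

Report 6: project built, pays 6, utility 30 - 6 = 24.
Report 12: project built, pays 12, utility 30 - 12 = 18.
Report 30: project built, pays 30, utility 30 - 30 = 0.
Report 34: project built, pays 34, utility 30 - 34 = -4.
Report 35: project built, pays 34, utility 30 - 34 = -4.
The best choice is 6 with utility 24.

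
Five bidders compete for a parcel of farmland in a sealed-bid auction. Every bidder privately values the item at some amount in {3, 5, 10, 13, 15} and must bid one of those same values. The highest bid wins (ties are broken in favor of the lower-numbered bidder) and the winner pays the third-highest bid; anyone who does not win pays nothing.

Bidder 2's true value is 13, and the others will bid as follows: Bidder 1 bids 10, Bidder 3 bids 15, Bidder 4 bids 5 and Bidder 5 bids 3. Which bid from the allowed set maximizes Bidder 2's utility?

15

Bid 3: loses, pays 0, utility 0.
Bid 5: loses, pays 0, utility 0.
Bid 10: loses, pays 0, utility 0.
Bid 13: loses, pays 0, utility 0.
Bid 15: wins, pays 10, utility 13 - 10 = 3.
The best choice is 15 with utility 3.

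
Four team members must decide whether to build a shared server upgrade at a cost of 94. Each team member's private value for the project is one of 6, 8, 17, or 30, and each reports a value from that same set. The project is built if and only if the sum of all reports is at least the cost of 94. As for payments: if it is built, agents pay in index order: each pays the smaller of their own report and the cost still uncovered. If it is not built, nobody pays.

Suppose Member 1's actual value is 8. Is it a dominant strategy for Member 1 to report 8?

Consider the case where Member 2 reports 30, Member 3 reports 30 and Member 4 reports 30.
Truthful report 8: project built, pays 8, utility 8 - 8 = 0.
Report 6 instead: project built, pays 6, utility 8 - 6 = 2.
Since 2 > 0, reporting 6 is strictly better here, so truthful reporting is not dominant.

No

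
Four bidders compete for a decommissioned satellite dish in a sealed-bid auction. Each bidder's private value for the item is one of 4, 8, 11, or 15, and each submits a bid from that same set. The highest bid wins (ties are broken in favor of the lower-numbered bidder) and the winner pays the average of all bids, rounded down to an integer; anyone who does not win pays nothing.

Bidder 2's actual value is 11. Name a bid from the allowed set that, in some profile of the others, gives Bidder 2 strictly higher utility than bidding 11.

15

Suppose Bidder 1 bids 4, Bidder 3 bids 4 and Bidder 4 bids 15.
Bid 11: loses, pays 0, utility 0.
Bid 15: wins, pays 9, utility 11 - 9 = 2.
So bidding 15 beats truth here (2 > 0).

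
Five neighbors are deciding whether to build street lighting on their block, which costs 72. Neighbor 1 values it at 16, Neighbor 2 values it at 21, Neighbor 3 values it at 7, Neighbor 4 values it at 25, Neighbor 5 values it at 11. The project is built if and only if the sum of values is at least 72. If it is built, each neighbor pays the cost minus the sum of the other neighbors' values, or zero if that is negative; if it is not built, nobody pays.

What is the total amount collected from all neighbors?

Total value 80 ≥ cost 72, so it is built.
Neighbor 1: others sum to 64; max(0, 72 - 64) = 8.
Neighbor 2: others sum to 59; max(0, 72 - 59) = 13.
Neighbor 3: others sum to 73; max(0, 72 - 73) = 0.
Neighbor 4: others sum to 55; max(0, 72 - 55) = 17.
Neighbor 5: others sum to 69; max(0, 72 - 69) = 3.
Total collected = 8 + 13 + 0 + 17 + 3 = 41.

41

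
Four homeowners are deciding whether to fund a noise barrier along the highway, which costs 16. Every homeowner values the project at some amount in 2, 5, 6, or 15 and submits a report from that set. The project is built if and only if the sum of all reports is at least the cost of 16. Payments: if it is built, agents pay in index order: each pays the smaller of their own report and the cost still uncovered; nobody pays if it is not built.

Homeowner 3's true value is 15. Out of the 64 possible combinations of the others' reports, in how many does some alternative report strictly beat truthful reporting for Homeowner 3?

Others report (2, 2, 6): truth gives 3; report 6 gives 9 > 3. Violating.
Others report (2, 2, 15): truth gives 3; report 2 gives 13 > 3. Violating.
Others report (2, 5, 5): truth gives 6; report 5 gives 10 > 6. Violating.
Others report (2, 5, 6): truth gives 6; report 5 gives 10 > 6. Violating.
Others report (2, 2, 2): truth gives 3; no alternative beats it.
Others report (2, 2, 5): truth gives 3; no alternative beats it.
(Checking all 64 profiles: 30 have a profitable deviation, 34 do not.)

30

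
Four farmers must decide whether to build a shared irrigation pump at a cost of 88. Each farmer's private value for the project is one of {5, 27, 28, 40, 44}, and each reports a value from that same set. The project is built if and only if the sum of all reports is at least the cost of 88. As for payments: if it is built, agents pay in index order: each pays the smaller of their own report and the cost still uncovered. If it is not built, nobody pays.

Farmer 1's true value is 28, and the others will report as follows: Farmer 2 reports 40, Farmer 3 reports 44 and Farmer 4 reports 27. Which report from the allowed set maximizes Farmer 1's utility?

Report 5: project built, pays 5, utility 28 - 5 = 23.
Report 27: project built, pays 27, utility 28 - 27 = 1.
Report 28: project built, pays 28, utility 28 - 28 = 0.
Report 40: project built, pays 40, utility 28 - 40 = -12.
Report 44: project built, pays 44, utility 28 - 44 = -16.
The best choice is 5 with utility 23.

5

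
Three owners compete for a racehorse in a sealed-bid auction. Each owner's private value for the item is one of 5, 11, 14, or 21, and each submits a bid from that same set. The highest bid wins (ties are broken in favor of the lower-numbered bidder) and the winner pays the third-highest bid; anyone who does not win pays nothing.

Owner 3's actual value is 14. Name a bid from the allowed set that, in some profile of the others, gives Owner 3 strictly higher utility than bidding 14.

21

Suppose Owner 1 bids 5 and Owner 2 bids 14.
Bid 14: loses, pays 0, utility 0.
Bid 21: wins, pays 5, utility 14 - 5 = 9.
So bidding 21 beats truth here (9 > 0).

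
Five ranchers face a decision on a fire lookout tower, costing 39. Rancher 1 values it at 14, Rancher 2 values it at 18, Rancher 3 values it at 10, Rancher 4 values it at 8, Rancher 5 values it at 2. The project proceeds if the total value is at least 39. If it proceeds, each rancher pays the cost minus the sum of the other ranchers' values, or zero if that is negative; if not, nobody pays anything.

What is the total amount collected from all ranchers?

6

Total value 52 ≥ cost 39, so it is built.
Rancher 1: others sum to 38; max(0, 39 - 38) = 1.
Rancher 2: others sum to 34; max(0, 39 - 34) = 5.
Rancher 3: others sum to 42; max(0, 39 - 42) = 0.
Rancher 4: others sum to 44; max(0, 39 - 44) = 0.
Rancher 5: others sum to 50; max(0, 39 - 50) = 0.
Total collected = 1 + 5 + 0 + 0 + 0 = 6.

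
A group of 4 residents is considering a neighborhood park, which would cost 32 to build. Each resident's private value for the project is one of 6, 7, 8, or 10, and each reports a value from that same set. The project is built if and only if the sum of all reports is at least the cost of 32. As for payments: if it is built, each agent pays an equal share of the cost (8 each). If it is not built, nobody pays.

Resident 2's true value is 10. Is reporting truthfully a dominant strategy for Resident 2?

Yes

Check each profile of the others' reports and compare truth against every alternative report.
Others report (6, 6, 10): truth gives 2, best alternative gives 0.
Others report (6, 7, 10): truth gives 2, best alternative gives 0.
Others report (6, 8, 8): truth gives 2, best alternative gives 0.
Others report (6, 10, 6): truth gives 2, best alternative gives 0.
Others report (6, 10, 7): truth gives 2, best alternative gives 0.
Others report (7, 6, 10): truth gives 2, best alternative gives 0.
(Remaining 58 profiles checked similarly; truth is weakly best in each.)
In every case the truthful report is at least as good as any alternative, so it is a dominant strategy.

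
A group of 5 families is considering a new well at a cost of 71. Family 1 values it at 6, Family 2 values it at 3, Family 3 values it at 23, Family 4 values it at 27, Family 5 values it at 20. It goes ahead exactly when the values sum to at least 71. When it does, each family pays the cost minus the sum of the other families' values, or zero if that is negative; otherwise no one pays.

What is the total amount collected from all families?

Total value 79 ≥ cost 71, so it is built.
Family 1: others sum to 73; max(0, 71 - 73) = 0.
Family 2: others sum to 76; max(0, 71 - 76) = 0.
Family 3: others sum to 56; max(0, 71 - 56) = 15.
Family 4: others sum to 52; max(0, 71 - 52) = 19.
Family 5: others sum to 59; max(0, 71 - 59) = 12.
Total collected = 0 + 0 + 15 + 19 + 12 = 46.

46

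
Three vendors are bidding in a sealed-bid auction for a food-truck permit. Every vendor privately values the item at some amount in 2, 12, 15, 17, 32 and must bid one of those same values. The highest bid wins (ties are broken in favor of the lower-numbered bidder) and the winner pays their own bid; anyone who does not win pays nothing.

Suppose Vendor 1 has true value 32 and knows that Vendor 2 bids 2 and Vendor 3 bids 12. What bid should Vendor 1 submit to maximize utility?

Bid 2: loses, pays 0, utility 0.
Bid 12: wins, pays 12, utility 32 - 12 = 20.
Bid 15: wins, pays 15, utility 32 - 15 = 17.
Bid 17: wins, pays 17, utility 32 - 17 = 15.
Bid 32: wins, pays 32, utility 32 - 32 = 0.
The best choice is 12 with utility 20.

12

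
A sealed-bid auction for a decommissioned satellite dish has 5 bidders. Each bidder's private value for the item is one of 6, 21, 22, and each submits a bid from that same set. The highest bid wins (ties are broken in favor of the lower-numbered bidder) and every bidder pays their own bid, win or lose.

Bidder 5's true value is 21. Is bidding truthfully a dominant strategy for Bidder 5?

No

Consider the case where Bidder 1 bids 6, Bidder 2 bids 6, Bidder 3 bids 6 and Bidder 4 bids 21.
Truthful bid 21: loses but pays 21, utility -21.
Bid 6 instead: loses but pays 6, utility -6.
Since -6 > -21, bidding 6 is strictly better here, so truthful bidding is not dominant.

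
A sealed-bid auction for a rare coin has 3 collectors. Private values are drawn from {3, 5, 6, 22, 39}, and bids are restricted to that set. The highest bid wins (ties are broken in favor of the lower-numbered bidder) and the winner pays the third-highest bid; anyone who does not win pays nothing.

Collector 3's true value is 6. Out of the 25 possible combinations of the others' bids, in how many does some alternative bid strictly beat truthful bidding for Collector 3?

Others bid (3, 6): truth gives 0; bid 22 gives 3 > 0. Violating.
Others bid (3, 22): truth gives 0; bid 39 gives 3 > 0. Violating.
Others bid (5, 6): truth gives 0; bid 22 gives 1 > 0. Violating.
Others bid (5, 22): truth gives 0; bid 39 gives 1 > 0. Violating.
Others bid (3, 3): truth gives 3; no alternative beats it.
Others bid (3, 5): truth gives 3; no alternative beats it.
(Checking all 25 profiles: 8 have a profitable deviation, 17 do not.)

8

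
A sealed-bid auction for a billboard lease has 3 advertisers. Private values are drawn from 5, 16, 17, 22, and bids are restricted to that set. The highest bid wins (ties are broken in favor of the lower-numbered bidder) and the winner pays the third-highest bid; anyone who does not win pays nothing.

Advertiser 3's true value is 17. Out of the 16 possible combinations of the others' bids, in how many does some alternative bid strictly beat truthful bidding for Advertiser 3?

4

Others bid (5, 17): truth gives 0; bid 22 gives 12 > 0. Violating.
Others bid (16, 17): truth gives 0; bid 22 gives 1 > 0. Violating.
Others bid (17, 5): truth gives 0; bid 22 gives 12 > 0. Violating.
Others bid (17, 16): truth gives 0; bid 22 gives 1 > 0. Violating.
Others bid (5, 5): truth gives 12; no alternative beats it.
Others bid (5, 16): truth gives 12; no alternative beats it.
(Checking all 16 profiles: 4 have a profitable deviation, 12 do not.)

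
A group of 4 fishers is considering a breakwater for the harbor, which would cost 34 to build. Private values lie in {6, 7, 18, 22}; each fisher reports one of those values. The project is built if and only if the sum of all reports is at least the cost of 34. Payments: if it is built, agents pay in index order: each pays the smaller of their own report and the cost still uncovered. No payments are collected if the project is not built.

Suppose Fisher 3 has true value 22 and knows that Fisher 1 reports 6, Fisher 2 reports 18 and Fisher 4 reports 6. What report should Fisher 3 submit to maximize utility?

Report 6: project built, pays 6, utility 22 - 6 = 16.
Report 7: project built, pays 7, utility 22 - 7 = 15.
Report 18: project built, pays 10, utility 22 - 10 = 12.
Report 22: project built, pays 10, utility 22 - 10 = 12.
The best choice is 6 with utility 16.

6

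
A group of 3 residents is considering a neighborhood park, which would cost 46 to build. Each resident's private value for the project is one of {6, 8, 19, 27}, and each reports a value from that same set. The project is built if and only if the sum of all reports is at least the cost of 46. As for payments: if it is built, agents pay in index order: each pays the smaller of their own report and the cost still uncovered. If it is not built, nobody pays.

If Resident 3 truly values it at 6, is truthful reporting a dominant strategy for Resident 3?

Check each profile of the others' reports and compare truth against every alternative report.
Others report (19, 19): truth gives 0, best alternative gives -2.
Others report (19, 27): truth gives 6, best alternative gives 6.
Others report (27, 19): truth gives 6, best alternative gives 6.
Others report (27, 27): truth gives 6, best alternative gives 6.
Others report (6, 6): truth gives 0, best alternative gives 0.
Others report (6, 8): truth gives 0, best alternative gives 0.
(Remaining 10 profiles checked similarly; truth is weakly best in each.)
In every case the truthful report is at least as good as any alternative, so it is a dominant strategy.

Yes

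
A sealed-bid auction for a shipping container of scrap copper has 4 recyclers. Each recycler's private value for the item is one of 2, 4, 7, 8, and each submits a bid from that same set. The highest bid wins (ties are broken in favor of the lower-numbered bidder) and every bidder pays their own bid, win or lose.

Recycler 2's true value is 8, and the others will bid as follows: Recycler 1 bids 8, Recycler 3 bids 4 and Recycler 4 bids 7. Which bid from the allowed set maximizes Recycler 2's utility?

2

Bid 2: loses but pays 2, utility -2.
Bid 4: loses but pays 4, utility -4.
Bid 7: loses but pays 7, utility -7.
Bid 8: loses but pays 8, utility -8.
The best choice is 2 with utility -2.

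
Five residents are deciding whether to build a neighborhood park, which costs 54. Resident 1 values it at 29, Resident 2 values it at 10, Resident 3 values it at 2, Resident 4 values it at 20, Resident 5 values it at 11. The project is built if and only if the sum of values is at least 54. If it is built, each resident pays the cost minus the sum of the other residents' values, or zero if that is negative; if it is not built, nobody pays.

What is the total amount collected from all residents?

13

Total value 72 ≥ cost 54, so it is built.
Resident 1: others sum to 43; max(0, 54 - 43) = 11.
Resident 2: others sum to 62; max(0, 54 - 62) = 0.
Resident 3: others sum to 70; max(0, 54 - 70) = 0.
Resident 4: others sum to 52; max(0, 54 - 52) = 2.
Resident 5: others sum to 61; max(0, 54 - 61) = 0.
Total collected = 11 + 0 + 0 + 2 + 0 = 13.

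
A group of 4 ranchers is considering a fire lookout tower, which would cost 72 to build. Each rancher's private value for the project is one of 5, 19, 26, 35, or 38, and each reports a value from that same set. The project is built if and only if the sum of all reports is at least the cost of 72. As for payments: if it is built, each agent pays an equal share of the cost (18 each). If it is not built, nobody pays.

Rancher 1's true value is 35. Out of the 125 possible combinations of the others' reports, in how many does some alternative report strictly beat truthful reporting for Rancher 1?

3

Others report (5, 5, 26): truth gives 0; report 38 gives 17 > 0. Violating.
Others report (5, 26, 5): truth gives 0; report 38 gives 17 > 0. Violating.
Others report (26, 5, 5): truth gives 0; report 38 gives 17 > 0. Violating.
Others report (5, 5, 5): truth gives 0; no alternative beats it.
Others report (5, 5, 19): truth gives 0; no alternative beats it.
(Checking all 125 profiles: 3 have a profitable deviation, 122 do not.)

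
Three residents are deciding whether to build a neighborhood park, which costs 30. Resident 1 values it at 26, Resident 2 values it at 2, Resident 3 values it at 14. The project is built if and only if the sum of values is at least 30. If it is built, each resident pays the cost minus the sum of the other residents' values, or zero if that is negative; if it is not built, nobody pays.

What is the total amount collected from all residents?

Total value 42 ≥ cost 30, so it is built.
Resident 1: others sum to 16; max(0, 30 - 16) = 14.
Resident 2: others sum to 40; max(0, 30 - 40) = 0.
Resident 3: others sum to 28; max(0, 30 - 28) = 2.
Total collected = 14 + 0 + 2 = 16.

16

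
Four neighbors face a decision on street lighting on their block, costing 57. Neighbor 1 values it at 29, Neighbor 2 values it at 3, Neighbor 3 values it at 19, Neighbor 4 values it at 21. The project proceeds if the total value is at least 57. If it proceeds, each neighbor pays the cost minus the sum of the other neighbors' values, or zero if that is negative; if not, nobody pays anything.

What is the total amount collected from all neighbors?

24

Total value 72 ≥ cost 57, so it is built.
Neighbor 1: others sum to 43; max(0, 57 - 43) = 14.
Neighbor 2: others sum to 69; max(0, 57 - 69) = 0.
Neighbor 3: others sum to 53; max(0, 57 - 53) = 4.
Neighbor 4: others sum to 51; max(0, 57 - 51) = 6.
Total collected = 14 + 0 + 4 + 6 = 24.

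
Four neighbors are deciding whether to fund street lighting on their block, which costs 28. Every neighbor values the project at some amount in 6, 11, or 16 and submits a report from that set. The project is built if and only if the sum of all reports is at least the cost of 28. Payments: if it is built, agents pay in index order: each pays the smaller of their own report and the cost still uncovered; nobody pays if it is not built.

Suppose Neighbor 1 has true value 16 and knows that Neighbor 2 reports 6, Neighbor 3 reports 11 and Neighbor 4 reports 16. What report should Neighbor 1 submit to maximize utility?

Report 6: project built, pays 6, utility 16 - 6 = 10.
Report 11: project built, pays 11, utility 16 - 11 = 5.
Report 16: project built, pays 16, utility 16 - 16 = 0.
The best choice is 6 with utility 10.

6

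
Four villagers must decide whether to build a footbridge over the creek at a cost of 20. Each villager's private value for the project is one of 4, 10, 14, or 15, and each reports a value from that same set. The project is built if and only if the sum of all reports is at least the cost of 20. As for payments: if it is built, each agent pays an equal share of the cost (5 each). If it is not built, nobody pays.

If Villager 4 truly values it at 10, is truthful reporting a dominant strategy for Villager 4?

Yes

Check each profile of the others' reports and compare truth against every alternative report.
Others report (4, 4, 4): truth gives 5, best alternative gives 5.
Others report (4, 4, 10): truth gives 5, best alternative gives 5.
Others report (4, 4, 14): truth gives 5, best alternative gives 5.
Others report (4, 4, 15): truth gives 5, best alternative gives 5.
Others report (4, 10, 4): truth gives 5, best alternative gives 5.
Others report (4, 10, 10): truth gives 5, best alternative gives 5.
(Remaining 58 profiles checked similarly; truth is weakly best in each.)
In every case the truthful report is at least as good as any alternative, so it is a dominant strategy.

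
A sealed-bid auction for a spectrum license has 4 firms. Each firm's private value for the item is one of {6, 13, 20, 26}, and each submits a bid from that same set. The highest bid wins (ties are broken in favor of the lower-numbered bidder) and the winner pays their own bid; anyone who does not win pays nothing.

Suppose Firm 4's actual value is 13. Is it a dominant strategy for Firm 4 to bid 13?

Check each profile of the others' bids and compare truth against every alternative bid.
Others bid (6, 6, 6): truth gives 0, best alternative gives 0.
Others bid (6, 6, 13): truth gives 0, best alternative gives 0.
Others bid (6, 6, 20): truth gives 0, best alternative gives 0.
Others bid (6, 6, 26): truth gives 0, best alternative gives 0.
Others bid (6, 13, 6): truth gives 0, best alternative gives 0.
Others bid (6, 13, 13): truth gives 0, best alternative gives 0.
(Remaining 58 profiles checked similarly; truth is weakly best in each.)
In every case the truthful bid is at least as good as any alternative, so it is a dominant strategy.

Yes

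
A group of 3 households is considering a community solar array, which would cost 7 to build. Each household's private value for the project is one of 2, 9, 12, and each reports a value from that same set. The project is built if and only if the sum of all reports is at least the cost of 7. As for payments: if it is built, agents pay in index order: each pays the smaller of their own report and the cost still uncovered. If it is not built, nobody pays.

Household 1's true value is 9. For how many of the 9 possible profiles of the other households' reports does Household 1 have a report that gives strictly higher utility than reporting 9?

8

Others report (2, 9): truth gives 2; report 2 gives 7 > 2. Violating.
Others report (2, 12): truth gives 2; report 2 gives 7 > 2. Violating.
Others report (9, 2): truth gives 2; report 2 gives 7 > 2. Violating.
Others report (9, 9): truth gives 2; report 2 gives 7 > 2. Violating.
Others report (2, 2): truth gives 2; no alternative beats it.
(Checking all 9 profiles: 8 have a profitable deviation, 1 does not.)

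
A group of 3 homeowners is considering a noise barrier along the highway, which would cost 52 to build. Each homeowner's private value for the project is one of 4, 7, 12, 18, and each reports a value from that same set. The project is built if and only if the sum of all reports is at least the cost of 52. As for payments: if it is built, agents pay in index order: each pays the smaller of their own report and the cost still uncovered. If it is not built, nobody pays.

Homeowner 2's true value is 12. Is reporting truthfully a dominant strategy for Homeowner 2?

Yes

Check each profile of the others' reports and compare truth against every alternative report.
Others report (4, 4): truth gives 0, best alternative gives 0.
Others report (4, 7): truth gives 0, best alternative gives 0.
Others report (4, 12): truth gives 0, best alternative gives 0.
Others report (4, 18): truth gives 0, best alternative gives 0.
Others report (7, 4): truth gives 0, best alternative gives 0.
Others report (7, 7): truth gives 0, best alternative gives 0.
(Remaining 10 profiles checked similarly; truth is weakly best in each.)
In every case the truthful report is at least as good as any alternative, so it is a dominant strategy.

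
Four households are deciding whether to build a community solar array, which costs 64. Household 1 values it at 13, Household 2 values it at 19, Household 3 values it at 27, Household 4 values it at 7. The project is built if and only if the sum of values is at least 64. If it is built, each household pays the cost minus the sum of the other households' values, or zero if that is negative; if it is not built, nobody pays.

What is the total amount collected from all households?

Total value 66 ≥ cost 64, so it is built.
Household 1: others sum to 53; max(0, 64 - 53) = 11.
Household 2: others sum to 47; max(0, 64 - 47) = 17.
Household 3: others sum to 39; max(0, 64 - 39) = 25.
Household 4: others sum to 59; max(0, 64 - 59) = 5.
Total collected = 11 + 17 + 25 + 5 = 58.

58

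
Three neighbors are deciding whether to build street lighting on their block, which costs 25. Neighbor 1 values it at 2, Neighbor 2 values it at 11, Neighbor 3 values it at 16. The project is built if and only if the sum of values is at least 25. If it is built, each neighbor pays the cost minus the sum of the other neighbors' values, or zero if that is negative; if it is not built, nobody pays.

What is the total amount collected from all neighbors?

19

Total value 29 ≥ cost 25, so it is built.
Neighbor 1: others sum to 27; max(0, 25 - 27) = 0.
Neighbor 2: others sum to 18; max(0, 25 - 18) = 7.
Neighbor 3: others sum to 13; max(0, 25 - 13) = 12.
Total collected = 0 + 7 + 12 = 19.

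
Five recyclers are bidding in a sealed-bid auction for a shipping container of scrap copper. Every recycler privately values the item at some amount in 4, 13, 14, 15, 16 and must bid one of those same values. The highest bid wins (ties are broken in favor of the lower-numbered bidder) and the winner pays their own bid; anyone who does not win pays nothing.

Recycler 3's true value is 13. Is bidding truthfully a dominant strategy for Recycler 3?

Check each profile of the others' bids and compare truth against every alternative bid.
Others bid (4, 4, 4, 4): truth gives 0, best alternative gives 0.
Others bid (4, 4, 4, 13): truth gives 0, best alternative gives 0.
Others bid (4, 4, 4, 14): truth gives 0, best alternative gives 0.
Others bid (4, 4, 4, 15): truth gives 0, best alternative gives 0.
Others bid (4, 4, 4, 16): truth gives 0, best alternative gives 0.
Others bid (4, 4, 13, 4): truth gives 0, best alternative gives 0.
(Remaining 619 profiles checked similarly; truth is weakly best in each.)
In every case the truthful bid is at least as good as any alternative, so it is a dominant strategy.

Yes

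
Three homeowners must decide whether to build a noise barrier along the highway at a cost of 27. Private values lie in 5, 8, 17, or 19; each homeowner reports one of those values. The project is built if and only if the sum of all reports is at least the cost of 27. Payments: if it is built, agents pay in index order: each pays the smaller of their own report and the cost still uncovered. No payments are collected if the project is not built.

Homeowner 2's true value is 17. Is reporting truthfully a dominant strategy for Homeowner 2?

Consider the case where Homeowner 1 reports 5 and Homeowner 3 reports 17.
Truthful report 17: project built, pays 17, utility 17 - 17 = 0.
Report 5 instead: project built, pays 5, utility 17 - 5 = 12.
Since 12 > 0, reporting 5 is strictly better here, so truthful reporting is not dominant.

No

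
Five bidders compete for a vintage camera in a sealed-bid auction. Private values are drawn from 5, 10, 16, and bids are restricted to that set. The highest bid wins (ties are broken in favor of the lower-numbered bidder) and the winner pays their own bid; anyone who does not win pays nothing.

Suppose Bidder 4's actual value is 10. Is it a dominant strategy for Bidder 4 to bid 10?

Check each profile of the others' bids and compare truth against every alternative bid.
Others bid (5, 5, 5, 5): truth gives 0, best alternative gives 0.
Others bid (5, 5, 5, 10): truth gives 0, best alternative gives 0.
Others bid (5, 5, 5, 16): truth gives 0, best alternative gives 0.
Others bid (5, 5, 10, 5): truth gives 0, best alternative gives 0.
Others bid (5, 5, 10, 10): truth gives 0, best alternative gives 0.
Others bid (5, 5, 10, 16): truth gives 0, best alternative gives 0.
(Remaining 75 profiles checked similarly; truth is weakly best in each.)
In every case the truthful bid is at least as good as any alternative, so it is a dominant strategy.

Yes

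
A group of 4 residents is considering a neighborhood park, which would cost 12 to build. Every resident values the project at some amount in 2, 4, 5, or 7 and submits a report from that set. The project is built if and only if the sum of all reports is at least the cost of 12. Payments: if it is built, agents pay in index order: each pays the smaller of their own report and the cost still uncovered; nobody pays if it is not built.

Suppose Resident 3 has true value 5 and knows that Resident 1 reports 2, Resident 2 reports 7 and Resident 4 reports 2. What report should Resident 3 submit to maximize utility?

2

Report 2: project built, pays 2, utility 5 - 2 = 3.
Report 4: project built, pays 3, utility 5 - 3 = 2.
Report 5: project built, pays 3, utility 5 - 3 = 2.
Report 7: project built, pays 3, utility 5 - 3 = 2.
The best choice is 2 with utility 3.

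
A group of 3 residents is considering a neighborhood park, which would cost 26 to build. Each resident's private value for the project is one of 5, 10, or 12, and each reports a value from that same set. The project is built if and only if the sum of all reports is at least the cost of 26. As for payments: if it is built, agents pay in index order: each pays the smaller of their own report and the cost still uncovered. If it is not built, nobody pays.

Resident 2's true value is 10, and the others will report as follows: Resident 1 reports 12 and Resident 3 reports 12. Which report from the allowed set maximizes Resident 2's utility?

5

Report 5: project built, pays 5, utility 10 - 5 = 5.
Report 10: project built, pays 10, utility 10 - 10 = 0.
Report 12: project built, pays 12, utility 10 - 12 = -2.
The best choice is 5 with utility 5.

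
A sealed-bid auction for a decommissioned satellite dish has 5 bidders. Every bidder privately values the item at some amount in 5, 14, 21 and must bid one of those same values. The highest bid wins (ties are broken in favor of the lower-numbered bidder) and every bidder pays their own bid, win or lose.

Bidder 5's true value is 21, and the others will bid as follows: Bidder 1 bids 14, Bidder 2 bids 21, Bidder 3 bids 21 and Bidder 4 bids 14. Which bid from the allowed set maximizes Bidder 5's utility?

5

Bid 5: loses but pays 5, utility -5.
Bid 14: loses but pays 14, utility -14.
Bid 21: loses but pays 21, utility -21.
The best choice is 5 with utility -5.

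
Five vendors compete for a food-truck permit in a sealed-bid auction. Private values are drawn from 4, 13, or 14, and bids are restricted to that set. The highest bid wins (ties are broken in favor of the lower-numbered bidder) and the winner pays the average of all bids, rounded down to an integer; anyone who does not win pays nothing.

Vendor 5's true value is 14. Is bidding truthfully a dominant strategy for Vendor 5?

No

Consider the case where Vendor 1 bids 4, Vendor 2 bids 4, Vendor 3 bids 4 and Vendor 4 bids 4.
Truthful bid 14: wins, pays 6, utility 14 - 6 = 8.
Bid 13 instead: wins, pays 5, utility 14 - 5 = 9.
Since 9 > 8, bidding 13 is strictly better here, so truthful bidding is not dominant.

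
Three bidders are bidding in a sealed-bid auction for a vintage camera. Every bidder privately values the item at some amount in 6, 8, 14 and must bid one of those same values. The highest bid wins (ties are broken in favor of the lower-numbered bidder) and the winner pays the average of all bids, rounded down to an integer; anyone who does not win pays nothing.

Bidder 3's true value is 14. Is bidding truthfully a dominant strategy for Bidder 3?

No

Consider the case where Bidder 1 bids 6 and Bidder 2 bids 6.
Truthful bid 14: wins, pays 8, utility 14 - 8 = 6.
Bid 8 instead: wins, pays 6, utility 14 - 6 = 8.
Since 8 > 6, bidding 8 is strictly better here, so truthful bidding is not dominant.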